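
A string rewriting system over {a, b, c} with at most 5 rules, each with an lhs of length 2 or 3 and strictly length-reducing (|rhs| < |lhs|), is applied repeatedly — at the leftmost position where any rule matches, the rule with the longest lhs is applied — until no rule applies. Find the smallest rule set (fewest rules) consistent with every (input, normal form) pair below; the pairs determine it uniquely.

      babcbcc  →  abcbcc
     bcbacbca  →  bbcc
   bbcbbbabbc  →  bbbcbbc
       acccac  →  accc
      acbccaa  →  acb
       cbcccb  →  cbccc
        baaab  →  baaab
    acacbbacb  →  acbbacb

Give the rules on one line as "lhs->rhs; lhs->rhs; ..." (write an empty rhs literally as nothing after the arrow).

  | babcbcc => abcbcc
  | bcbacbca => bbccbca => bbccca => bbcc
  | bbcbbbabbc => bbcbbabbc => bbcbabbc => bbbcbbc
  | acccac => accc

bab->ab; ca->; cba->bc; ccb->cc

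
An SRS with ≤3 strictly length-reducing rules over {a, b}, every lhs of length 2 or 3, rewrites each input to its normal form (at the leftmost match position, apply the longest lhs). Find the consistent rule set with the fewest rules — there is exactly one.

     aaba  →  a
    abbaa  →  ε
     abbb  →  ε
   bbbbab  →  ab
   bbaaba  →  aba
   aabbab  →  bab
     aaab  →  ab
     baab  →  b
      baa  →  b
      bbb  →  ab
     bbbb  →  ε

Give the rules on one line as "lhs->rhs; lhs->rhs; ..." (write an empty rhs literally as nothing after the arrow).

  | aaba => a
  | abbaa => aaaa => aa => ε
  | abbb => aab => ε
  | bbbbab => abbab => aaab => ab

aa->; aab->; bb->a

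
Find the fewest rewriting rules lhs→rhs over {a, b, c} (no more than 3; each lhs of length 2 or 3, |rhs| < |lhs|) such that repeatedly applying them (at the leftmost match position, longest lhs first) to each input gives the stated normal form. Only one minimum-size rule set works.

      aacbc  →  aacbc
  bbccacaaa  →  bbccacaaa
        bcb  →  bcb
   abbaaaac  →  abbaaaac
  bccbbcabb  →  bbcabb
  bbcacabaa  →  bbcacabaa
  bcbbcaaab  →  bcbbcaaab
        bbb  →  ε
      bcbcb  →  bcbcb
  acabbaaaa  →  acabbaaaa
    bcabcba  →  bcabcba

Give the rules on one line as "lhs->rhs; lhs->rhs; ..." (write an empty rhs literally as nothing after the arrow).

bbb->; ccb->

  | aacbc
  | bbccacaaa
  | bcb
  | abbaaaac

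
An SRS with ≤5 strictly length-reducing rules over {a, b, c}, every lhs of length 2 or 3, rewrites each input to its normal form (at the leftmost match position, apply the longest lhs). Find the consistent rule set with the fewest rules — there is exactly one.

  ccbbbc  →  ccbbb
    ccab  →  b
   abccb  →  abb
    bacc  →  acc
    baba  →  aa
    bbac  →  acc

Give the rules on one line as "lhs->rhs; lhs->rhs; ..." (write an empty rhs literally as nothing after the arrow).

  | ccbbbc => ccbbb
  | ccab => b
  | abccb => abcb => abb
  | bacc => acc

ba->a; bba->ac; bc->b; cca->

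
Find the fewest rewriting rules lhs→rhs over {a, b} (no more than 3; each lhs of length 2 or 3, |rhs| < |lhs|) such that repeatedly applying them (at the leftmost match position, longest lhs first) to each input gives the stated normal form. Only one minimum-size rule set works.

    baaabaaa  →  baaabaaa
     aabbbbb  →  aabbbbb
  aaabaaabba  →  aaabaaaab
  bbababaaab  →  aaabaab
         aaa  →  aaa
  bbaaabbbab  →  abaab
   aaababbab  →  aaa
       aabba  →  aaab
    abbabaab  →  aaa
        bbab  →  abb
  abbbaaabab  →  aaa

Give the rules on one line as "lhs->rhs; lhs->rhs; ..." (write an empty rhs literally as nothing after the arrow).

  | baaabaaa
  | aabbbbb
  | aaabaaabba => aaabaaaab
  | bbababaaab => abbabaaab => aabbaaab => aaabaab

bab->; bba->ab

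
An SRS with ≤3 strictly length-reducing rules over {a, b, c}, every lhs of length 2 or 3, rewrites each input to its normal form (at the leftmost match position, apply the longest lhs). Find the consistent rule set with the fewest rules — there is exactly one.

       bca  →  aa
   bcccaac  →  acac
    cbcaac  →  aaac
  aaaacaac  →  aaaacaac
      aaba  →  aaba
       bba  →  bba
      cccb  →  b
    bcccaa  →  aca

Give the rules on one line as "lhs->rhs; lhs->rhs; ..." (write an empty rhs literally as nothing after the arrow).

  | bca => aa
  | bcccaac => accaac => acac
  | cbcaac => bcaac => aaac
  | aaaacaac

bc->a; cb->b; cca->c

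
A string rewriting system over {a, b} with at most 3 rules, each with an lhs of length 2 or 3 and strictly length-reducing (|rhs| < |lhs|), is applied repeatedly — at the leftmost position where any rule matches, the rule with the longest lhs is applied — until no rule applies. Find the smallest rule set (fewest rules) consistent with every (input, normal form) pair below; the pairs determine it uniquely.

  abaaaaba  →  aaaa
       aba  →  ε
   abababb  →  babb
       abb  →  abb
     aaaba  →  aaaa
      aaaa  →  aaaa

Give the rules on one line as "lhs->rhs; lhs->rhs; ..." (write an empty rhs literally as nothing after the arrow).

  | abaaaaba => aaaba => aaaa
  | aba => ε
  | abababb => babb
  | abb

aab->aa; aba->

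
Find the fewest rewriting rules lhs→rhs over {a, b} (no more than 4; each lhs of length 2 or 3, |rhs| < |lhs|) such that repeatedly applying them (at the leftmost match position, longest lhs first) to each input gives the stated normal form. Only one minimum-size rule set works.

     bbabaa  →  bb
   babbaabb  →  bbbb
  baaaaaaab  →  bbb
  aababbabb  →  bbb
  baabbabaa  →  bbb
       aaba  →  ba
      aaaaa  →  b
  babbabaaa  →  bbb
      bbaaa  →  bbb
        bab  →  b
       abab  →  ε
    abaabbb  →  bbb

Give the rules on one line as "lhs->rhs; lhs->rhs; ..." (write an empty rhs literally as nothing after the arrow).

  | bbabaa => bbaa => bb
  | babbaabb => bbaabb => bbbb
  | baaaaaaab => bbaaaab => bbbab => bbb
  | aababbabb => babbabb => bbabb => bbb

aa->; aaa->b; ab->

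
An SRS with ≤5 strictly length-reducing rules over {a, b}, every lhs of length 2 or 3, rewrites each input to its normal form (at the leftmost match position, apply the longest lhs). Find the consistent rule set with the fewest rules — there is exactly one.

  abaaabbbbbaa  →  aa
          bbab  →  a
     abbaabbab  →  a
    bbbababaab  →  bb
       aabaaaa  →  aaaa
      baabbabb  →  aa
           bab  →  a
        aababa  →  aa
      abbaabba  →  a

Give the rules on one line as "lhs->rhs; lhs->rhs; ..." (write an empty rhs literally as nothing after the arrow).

  | abaaabbbbbaa => aaaabbbbbaa => aabbbbbbaa => bbbbbbbaa => bbbbbbaa => bbbbbaa => bbbbaa => bbbaa => bbaa => baa => aa
  | bbab => bab => ab => a
  | abbaabbab => aaaabbab => aabbbab => bbbbab => bbbab => bbab => bab => ab => a
  | bbbababaab => bbababaab => bababaab => ababaab => aabaab => bbaab => baab => aab => bb

aab->bb; ab->a; abb->aa; ba->a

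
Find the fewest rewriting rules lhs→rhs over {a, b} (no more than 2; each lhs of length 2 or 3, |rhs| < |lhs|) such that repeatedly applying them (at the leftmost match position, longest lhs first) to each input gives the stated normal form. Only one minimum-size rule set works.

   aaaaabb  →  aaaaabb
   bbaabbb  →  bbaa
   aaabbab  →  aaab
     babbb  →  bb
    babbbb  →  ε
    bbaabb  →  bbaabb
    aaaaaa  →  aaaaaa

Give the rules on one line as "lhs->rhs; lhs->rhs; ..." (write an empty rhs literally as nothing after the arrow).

bab->; bbb->

  | aaaaabb
  | bbaabbb => bbaa
  | aaabbab => aaab
  | babbb => bb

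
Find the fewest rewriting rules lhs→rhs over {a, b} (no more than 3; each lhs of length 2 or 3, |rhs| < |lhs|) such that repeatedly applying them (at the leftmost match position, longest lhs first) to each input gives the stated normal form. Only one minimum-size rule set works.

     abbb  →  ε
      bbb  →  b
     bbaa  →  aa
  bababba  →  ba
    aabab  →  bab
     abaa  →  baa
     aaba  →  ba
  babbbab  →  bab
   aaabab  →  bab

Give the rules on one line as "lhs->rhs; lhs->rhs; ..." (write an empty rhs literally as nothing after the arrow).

  | abbb => bb => ε
  | bbb => b
  | bbaa => aa
  | bababba => bbabba => abba => ba

aba->ba; abb->b; bb->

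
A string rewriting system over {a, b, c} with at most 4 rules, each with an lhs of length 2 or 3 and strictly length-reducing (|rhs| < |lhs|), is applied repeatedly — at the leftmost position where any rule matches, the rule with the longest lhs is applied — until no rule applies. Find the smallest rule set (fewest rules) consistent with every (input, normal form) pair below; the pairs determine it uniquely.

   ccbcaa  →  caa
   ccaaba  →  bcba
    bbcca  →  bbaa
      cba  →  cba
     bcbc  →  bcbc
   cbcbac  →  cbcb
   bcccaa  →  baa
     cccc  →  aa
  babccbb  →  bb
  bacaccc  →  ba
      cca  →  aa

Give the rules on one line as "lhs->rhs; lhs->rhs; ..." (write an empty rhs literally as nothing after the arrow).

aaa->bc; ab->; bac->b; cc->a

  | ccbcaa => abcaa => caa
  | ccaaba => aaaba => bcba
  | bbcca => bbaa
  | cba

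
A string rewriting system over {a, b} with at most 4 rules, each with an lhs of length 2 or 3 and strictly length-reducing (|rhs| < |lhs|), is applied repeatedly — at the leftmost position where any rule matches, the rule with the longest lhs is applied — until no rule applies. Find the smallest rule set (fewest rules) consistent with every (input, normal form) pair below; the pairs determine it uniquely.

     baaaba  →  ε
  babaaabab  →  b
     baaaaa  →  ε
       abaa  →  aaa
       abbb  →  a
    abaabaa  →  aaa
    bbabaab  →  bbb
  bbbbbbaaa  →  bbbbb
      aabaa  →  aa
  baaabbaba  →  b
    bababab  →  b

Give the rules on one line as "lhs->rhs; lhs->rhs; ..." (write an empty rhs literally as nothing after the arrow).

aab->; ab->a; ba->; baa->b

  | baaaba => baba => ba => ε
  | babaaabab => baaabab => babab => bab => b
  | baaaaa => baaa => ba => ε
  | abaa => aaa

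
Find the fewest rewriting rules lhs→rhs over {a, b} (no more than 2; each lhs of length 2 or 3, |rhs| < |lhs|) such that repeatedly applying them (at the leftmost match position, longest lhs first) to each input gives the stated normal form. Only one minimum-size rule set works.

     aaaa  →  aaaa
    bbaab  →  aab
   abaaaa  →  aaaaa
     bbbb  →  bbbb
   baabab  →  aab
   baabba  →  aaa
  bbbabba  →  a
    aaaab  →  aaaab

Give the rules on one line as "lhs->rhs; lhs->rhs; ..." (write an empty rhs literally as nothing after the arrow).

ba->a; bab->b

  | aaaa
  | bbaab => baab => aab
  | abaaaa => aaaaa
  | bbbb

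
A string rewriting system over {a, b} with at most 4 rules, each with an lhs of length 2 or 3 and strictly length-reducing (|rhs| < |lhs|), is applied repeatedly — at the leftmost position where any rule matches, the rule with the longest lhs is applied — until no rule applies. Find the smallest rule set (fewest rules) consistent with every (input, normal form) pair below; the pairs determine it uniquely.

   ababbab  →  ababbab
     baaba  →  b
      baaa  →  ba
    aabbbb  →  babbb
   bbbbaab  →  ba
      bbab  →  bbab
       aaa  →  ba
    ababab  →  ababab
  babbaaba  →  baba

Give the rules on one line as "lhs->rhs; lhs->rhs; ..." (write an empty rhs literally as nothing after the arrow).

aa->b; aab->ba; baa->aa

  | ababbab
  | baaba => aaba => baa => aa => b
  | baaa => aaa => ba
  | aabbbb => babbb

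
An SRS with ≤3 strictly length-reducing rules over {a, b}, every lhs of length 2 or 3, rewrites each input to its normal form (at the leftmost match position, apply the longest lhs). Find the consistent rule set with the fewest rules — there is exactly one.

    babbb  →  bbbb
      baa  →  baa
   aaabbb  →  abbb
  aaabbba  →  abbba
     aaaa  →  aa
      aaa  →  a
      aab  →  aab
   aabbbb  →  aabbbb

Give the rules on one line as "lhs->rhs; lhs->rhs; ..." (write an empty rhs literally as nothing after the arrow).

  | babbb => bbbb
  | baa
  | aaabbb => abbb
  | aaabbba => abbba

aaa->a; bab->bb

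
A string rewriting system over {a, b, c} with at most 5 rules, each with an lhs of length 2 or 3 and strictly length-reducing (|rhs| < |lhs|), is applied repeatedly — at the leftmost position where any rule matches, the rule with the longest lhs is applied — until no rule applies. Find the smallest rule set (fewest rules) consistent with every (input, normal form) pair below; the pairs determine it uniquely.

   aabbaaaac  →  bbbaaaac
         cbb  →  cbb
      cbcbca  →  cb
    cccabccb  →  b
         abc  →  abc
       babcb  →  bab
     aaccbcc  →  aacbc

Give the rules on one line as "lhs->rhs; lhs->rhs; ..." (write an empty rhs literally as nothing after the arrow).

aab->bb; bcb->b; ca->; cc->c

  | aabbaaaac => bbbaaaac
  | cbb
  | cbcbca => cbca => cb
  | cccabccb => ccabccb => cabccb => bccb => bcb => b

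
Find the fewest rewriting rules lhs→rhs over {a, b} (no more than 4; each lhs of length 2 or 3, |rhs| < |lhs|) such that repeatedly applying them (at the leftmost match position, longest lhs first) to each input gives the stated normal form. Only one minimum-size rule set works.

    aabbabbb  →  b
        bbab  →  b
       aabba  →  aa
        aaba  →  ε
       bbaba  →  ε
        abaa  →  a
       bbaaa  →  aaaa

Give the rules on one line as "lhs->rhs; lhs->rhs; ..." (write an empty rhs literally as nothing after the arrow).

  | aabbabbb => abbabbb => bbabbb => aabbb => abbb => bbb => ab => b
  | bbab => aab => ab => b
  | aabba => abba => bba => aa
  | aaba => aba => ba => ε

ab->b; ba->; bb->a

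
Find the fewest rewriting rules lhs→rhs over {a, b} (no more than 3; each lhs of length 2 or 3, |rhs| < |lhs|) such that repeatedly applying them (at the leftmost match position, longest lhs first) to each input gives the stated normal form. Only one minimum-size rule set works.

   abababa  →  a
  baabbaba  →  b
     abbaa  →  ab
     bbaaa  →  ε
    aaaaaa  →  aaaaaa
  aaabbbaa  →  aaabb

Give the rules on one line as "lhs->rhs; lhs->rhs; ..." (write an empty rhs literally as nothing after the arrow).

ba->; baa->

  | abababa => ababa => aba => a
  | baabbaba => bbaba => bba => b
  | abbaa => ab
  | bbaaa => ba => ε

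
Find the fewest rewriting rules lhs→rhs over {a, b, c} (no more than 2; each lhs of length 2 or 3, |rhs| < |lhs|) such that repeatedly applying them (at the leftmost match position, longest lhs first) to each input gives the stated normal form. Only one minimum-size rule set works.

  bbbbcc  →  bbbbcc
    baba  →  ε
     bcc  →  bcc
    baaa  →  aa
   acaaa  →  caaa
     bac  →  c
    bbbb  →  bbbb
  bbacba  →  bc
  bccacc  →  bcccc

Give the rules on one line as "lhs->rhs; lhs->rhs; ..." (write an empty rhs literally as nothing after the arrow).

ac->c; ba->

  | bbbbcc
  | baba => ba => ε
  | bcc
  | baaa => aa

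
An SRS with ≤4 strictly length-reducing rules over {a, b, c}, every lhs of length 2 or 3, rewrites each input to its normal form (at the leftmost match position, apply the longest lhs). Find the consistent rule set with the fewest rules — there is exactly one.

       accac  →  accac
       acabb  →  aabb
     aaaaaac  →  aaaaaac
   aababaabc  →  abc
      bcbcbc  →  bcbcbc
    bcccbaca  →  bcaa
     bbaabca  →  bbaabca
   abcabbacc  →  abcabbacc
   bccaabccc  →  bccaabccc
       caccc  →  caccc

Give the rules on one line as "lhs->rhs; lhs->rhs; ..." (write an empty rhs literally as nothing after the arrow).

  | accac
  | acabb => aabb
  | aaaaaac
  | aababaabc => abaabc => abc

aba->; aca->aa; ccb->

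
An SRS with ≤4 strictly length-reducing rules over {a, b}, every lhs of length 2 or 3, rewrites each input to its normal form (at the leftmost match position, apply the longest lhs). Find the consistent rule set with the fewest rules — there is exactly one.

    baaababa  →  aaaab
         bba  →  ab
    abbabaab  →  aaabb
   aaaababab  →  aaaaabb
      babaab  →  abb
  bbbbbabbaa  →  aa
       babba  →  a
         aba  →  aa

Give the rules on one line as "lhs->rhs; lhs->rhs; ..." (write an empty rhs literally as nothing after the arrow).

  | baaababa => aaababa => aaabba => aaaab
  | bba => ab
  | abbabaab => aabbaab => aaabab => aaabb
  | aaaababab => aaaabbab => aaaaabb

ba->a; bab->bb; bba->ab; bbb->b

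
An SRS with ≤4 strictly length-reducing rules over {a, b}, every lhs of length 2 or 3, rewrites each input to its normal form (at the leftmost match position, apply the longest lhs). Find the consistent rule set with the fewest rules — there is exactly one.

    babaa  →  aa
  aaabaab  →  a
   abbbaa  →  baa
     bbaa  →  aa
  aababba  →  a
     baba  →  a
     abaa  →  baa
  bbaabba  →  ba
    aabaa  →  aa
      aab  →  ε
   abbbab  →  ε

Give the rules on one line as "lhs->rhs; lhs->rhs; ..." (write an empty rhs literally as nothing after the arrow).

  | babaa => bbaa => aa
  | aaabaab => aaab => a
  | abbbaa => bbbaa => baa
  | bbaa => aa

aab->; ab->b; bb->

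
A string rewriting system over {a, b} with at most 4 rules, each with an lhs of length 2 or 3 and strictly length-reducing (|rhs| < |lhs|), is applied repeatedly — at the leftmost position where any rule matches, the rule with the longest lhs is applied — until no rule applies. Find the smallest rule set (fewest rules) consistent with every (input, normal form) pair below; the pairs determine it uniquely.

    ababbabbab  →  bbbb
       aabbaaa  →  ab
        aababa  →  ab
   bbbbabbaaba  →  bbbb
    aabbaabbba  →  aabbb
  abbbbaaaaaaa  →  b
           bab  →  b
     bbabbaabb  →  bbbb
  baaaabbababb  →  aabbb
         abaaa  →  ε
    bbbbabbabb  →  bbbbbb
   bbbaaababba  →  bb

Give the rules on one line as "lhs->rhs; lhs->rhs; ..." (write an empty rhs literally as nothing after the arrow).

aba->b; ba->; baa->

  | ababbabbab => bbbabbab => bbbbab => bbbb
  | aabbaaa => aaba => ab
  | aababa => abba => ab
  | bbbbabbaaba => bbbbbaaba => bbbbba => bbbb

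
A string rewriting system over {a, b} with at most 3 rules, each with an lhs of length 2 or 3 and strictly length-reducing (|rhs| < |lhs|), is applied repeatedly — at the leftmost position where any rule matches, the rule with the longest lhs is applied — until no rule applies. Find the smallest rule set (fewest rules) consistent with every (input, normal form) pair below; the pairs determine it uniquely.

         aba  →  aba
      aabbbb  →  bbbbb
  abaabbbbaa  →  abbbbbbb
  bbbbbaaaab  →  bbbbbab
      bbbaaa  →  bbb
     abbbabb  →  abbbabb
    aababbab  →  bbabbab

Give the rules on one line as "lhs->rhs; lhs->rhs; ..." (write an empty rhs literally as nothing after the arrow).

aa->b; aaa->

  | aba
  | aabbbb => bbbbb
  | abaabbbbaa => abbbbbbaa => abbbbbbb
  | bbbbbaaaab => bbbbbab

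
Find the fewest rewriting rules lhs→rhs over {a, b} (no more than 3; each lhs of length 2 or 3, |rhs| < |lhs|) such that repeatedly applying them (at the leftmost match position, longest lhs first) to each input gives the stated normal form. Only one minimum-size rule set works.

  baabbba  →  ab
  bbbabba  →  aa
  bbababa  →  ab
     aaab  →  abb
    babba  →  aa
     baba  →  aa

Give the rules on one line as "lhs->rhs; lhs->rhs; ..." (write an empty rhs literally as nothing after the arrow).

aaa->ab; ba->a

  | baabbba => aabbba => aabba => aaba => aaa => ab
  | bbbabba => bbabba => babba => abba => aba => aa
  | bbababa => bababa => ababa => aaba => aaa => ab
  | aaab => abb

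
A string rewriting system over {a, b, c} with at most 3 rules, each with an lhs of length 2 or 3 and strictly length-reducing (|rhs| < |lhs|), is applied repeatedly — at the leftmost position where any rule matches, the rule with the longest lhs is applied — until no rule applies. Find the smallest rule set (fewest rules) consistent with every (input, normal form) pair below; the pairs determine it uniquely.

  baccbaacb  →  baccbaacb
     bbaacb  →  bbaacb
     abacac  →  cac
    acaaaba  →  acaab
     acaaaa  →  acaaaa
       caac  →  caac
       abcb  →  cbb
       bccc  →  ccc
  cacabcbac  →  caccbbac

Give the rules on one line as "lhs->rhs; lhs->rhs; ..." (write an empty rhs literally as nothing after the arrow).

aba->b; abc->cb; bc->c

  | baccbaacb
  | bbaacb
  | abacac => bcac => cac
  | acaaaba => acaab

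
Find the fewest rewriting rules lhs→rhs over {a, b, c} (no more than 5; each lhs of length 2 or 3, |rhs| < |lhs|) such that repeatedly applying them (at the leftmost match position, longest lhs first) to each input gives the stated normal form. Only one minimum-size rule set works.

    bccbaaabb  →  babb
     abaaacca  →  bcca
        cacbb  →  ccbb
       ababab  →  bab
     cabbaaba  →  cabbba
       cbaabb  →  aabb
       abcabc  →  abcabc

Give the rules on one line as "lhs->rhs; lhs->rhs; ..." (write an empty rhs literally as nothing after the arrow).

aaa->ba; aba->aa; ac->c; cba->a

  | bccbaaabb => bcaaabb => bcbabb => babb
  | abaaacca => aaaacca => baacca => bacca => bcca
  | cacbb => ccbb
  | ababab => aabab => aaab => bab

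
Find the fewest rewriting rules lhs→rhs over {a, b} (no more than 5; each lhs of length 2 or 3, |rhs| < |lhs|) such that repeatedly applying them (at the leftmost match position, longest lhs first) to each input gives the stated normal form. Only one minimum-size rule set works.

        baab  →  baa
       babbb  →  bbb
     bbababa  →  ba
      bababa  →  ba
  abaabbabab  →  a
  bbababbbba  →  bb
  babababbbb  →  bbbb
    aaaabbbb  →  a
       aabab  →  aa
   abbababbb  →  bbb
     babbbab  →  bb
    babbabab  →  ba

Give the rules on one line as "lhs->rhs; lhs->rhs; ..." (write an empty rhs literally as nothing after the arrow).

  | baab => baa
  | babbb => bbb
  | bbababa => baba => ba
  | bababa => baba => ba

ab->a; aba->a; abb->b; bba->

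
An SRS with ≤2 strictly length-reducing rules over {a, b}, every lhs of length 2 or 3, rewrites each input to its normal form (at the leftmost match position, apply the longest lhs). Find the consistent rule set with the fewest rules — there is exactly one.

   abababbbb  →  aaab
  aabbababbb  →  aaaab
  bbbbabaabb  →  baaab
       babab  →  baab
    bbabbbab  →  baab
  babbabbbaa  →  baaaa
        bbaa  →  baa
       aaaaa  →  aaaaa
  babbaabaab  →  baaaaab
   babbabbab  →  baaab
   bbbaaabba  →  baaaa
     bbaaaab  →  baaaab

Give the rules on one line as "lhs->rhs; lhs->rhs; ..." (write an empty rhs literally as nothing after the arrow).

aba->aa; bb->b

  | abababbbb => aababbbb => aaabbbb => aaabbb => aaabb => aaab
  | aabbababbb => aabababbb => aaababbb => aaaabbb => aaaabb => aaaab
  | bbbbabaabb => bbbabaabb => bbabaabb => babaabb => baaabb => baaab
  | babab => baab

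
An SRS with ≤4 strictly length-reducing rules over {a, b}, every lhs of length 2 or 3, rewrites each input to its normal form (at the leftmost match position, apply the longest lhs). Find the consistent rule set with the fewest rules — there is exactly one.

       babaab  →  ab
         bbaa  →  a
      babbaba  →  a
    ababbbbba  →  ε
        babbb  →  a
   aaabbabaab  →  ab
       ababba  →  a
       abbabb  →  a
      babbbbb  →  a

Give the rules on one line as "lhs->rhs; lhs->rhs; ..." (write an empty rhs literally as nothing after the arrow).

  | babaab => aab => ab
  | bbaa => aaa => aa => a
  | babbaba => baba => a
  | ababbbbba => bbbbba => abbba => aaba => aba => ε

aa->a; aba->; bab->; bb->a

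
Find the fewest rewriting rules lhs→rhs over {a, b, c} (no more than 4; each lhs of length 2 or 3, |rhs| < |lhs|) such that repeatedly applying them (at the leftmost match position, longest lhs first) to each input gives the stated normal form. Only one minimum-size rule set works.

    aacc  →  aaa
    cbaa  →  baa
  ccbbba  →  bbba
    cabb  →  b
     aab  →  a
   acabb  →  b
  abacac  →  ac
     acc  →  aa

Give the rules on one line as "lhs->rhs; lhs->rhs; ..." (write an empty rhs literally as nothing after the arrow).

  | aacc => aaa
  | cbaa => baa
  | ccbbba => cbbba => bbba
  | cabb => cb => b

ab->; aca->a; acc->aa; cb->b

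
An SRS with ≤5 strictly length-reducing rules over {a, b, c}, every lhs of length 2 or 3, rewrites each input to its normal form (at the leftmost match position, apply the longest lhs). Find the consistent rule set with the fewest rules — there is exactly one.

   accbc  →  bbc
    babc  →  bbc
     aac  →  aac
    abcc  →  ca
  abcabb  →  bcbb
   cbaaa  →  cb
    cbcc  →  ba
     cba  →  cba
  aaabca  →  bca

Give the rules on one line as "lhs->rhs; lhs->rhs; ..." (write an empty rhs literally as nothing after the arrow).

  | accbc => abbc => bbc
  | babc => bbc
  | aac
  | abcc => bcc => ca

aaa->; ab->b; bcc->ca; cc->b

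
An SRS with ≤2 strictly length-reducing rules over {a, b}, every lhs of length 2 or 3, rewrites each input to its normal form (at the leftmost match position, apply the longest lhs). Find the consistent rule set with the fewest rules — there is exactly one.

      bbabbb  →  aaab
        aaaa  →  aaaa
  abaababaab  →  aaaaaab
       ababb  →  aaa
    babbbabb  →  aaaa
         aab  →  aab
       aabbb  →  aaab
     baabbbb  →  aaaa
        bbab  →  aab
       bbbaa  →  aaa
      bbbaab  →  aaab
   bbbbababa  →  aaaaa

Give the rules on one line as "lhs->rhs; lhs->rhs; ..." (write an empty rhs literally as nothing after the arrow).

ba->a; bb->a

  | bbabbb => aabbb => aaab
  | aaaa
  | abaababaab => aaababaab => aaaabaab => aaaaaab
  | ababb => aabb => aaa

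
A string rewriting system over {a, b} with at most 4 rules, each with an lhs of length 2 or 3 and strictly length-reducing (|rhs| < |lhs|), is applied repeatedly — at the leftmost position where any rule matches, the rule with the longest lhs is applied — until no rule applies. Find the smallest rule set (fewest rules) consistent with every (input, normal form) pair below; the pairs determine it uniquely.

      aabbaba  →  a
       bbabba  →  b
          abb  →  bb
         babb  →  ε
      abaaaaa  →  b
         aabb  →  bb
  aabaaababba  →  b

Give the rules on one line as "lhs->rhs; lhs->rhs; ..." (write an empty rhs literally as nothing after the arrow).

  | aabbaba => abbaba => bbaba => bbba => a
  | bbabba => bbbba => ba => b
  | abb => bb
  | babb => bbb => ε

ab->b; ba->b; bbb->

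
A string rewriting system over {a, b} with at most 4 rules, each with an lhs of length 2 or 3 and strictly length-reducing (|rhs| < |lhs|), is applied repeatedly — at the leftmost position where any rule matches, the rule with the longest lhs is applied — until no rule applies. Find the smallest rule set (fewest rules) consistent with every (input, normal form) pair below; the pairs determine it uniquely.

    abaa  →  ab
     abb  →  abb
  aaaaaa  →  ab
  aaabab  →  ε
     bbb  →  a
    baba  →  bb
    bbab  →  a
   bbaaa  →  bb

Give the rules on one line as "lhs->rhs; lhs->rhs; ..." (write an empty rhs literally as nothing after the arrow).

  | abaa => aba => ab
  | abb
  | aaaaaa => abaaa => abaa => aba => ab
  | aaabab => abbab => abbb => aa => ε

aa->; aaa->ab; ba->b; bbb->a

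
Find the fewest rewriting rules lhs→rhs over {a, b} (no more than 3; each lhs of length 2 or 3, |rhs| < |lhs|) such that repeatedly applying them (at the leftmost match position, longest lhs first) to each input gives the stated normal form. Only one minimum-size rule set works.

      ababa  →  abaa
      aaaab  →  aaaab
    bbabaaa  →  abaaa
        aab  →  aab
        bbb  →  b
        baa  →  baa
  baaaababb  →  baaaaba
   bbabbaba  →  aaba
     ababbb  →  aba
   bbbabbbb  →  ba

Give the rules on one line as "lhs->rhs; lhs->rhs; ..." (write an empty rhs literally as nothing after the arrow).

  | ababa => abaa
  | aaaab
  | bbabaaa => abaaa
  | aab

bab->ba; bb->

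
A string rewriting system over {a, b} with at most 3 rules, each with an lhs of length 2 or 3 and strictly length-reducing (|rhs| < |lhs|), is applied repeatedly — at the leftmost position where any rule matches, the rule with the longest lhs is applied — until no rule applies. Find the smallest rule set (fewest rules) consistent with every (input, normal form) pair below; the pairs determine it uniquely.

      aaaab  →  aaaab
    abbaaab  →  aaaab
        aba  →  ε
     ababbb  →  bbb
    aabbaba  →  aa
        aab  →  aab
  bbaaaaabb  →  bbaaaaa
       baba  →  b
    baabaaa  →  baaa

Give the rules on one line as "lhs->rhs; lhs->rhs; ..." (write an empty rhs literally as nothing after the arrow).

  | aaaab
  | abbaaab => aaaab
  | aba => ε
  | ababbb => bbb

aba->; abb->a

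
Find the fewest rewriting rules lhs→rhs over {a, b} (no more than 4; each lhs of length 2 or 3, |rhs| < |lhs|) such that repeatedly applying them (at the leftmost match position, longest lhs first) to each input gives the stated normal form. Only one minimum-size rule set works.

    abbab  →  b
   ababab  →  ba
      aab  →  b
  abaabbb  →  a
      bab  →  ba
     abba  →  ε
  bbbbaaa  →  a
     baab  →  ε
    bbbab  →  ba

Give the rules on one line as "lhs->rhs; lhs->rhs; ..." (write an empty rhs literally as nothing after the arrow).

aa->; ab->a; bb->

  | abbab => abab => aab => b
  | ababab => aabab => bab => ba
  | aab => b
  | abaabbb => aaabbb => abbb => abb => ab => a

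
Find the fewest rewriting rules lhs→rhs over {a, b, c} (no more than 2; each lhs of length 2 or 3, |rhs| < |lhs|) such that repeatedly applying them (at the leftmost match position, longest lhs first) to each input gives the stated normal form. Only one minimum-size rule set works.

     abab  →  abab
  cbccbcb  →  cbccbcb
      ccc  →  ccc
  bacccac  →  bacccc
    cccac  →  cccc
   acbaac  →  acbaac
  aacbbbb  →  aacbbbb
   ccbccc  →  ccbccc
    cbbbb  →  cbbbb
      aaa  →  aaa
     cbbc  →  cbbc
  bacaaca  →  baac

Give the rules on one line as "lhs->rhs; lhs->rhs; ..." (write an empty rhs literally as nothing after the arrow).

  | abab
  | cbccbcb
  | ccc
  | bacccac => bacccc

ca->c; caa->a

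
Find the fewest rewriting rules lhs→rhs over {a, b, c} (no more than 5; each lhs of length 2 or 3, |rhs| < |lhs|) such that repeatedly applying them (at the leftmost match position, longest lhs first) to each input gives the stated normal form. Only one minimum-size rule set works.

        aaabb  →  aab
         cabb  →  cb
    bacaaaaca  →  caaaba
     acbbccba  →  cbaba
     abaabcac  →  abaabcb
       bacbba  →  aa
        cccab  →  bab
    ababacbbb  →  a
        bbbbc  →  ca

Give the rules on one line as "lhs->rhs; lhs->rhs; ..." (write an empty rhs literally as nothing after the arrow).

  | aaabb => aaac => aab
  | cabb => cac => cb
  | bacaaaaca => bbaaaaca => caaaaca => caaaba
  | acbbccba => bbbccba => cbccba => cbaba

ac->b; bb->c; bbc->a; cc->a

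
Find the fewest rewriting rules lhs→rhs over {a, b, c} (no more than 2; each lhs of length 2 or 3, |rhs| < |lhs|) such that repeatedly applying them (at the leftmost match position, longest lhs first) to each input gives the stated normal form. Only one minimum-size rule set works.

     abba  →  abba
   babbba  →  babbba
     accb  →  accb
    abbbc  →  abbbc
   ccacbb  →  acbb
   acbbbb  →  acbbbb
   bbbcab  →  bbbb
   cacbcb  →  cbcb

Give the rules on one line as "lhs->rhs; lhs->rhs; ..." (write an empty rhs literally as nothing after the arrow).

  | abba
  | babbba
  | accb
  | abbbc

ca->; cca->a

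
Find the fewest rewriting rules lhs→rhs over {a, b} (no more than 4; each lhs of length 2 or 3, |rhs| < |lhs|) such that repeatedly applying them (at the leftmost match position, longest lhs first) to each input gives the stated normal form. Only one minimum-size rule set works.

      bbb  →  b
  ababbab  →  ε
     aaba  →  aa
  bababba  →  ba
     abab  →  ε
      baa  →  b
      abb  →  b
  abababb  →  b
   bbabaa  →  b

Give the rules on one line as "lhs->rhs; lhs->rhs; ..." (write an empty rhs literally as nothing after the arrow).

ab->; baa->b; bab->; bbb->b

  | bbb => b
  | ababbab => abbab => bab => ε
  | aaba => aa
  | bababba => abba => ba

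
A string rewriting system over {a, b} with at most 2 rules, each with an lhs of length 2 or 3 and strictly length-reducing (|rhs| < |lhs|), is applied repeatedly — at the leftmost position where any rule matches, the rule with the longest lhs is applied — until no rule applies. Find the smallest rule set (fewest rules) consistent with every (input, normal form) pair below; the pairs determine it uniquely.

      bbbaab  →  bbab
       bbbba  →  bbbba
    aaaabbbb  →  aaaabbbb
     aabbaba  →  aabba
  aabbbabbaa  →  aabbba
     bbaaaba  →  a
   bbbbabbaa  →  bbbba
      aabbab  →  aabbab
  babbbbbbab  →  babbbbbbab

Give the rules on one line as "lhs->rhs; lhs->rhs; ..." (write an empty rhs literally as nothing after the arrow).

  | bbbaab => bbab
  | bbbba
  | aaaabbbb
  | aabbaba => aabba

aba->a; baa->a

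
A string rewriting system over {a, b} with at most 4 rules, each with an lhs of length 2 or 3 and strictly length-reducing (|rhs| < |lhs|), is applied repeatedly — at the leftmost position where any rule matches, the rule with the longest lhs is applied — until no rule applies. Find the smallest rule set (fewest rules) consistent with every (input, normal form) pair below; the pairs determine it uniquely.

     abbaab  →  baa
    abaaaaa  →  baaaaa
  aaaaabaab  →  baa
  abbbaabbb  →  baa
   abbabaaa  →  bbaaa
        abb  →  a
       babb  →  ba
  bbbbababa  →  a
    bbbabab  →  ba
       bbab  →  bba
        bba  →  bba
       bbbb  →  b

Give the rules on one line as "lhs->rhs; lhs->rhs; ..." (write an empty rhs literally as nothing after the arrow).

  | abbaab => abaab => baab => baa
  | abaaaaa => baaaaa
  | aaaaabaab => aaaabaab => aaabaab => aabaab => abaab => baab => baa
  | abbbaabbb => abbaabbb => abaabbb => baabbb => baabb => baab => baa

ab->a; aba->ba; bbb->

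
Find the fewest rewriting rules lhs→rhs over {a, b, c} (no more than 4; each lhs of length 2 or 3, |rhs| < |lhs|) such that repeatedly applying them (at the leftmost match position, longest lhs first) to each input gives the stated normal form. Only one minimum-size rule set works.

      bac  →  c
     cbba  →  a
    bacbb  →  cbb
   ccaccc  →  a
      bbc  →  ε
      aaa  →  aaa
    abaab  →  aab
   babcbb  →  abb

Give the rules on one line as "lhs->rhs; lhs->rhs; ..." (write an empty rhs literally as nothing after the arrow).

ba->; bba->cc; bc->a; cc->b

  | bac => c
  | cbba => ccc => bc => a
  | bacbb => cbb
  | ccaccc => baccc => ccc => bc => a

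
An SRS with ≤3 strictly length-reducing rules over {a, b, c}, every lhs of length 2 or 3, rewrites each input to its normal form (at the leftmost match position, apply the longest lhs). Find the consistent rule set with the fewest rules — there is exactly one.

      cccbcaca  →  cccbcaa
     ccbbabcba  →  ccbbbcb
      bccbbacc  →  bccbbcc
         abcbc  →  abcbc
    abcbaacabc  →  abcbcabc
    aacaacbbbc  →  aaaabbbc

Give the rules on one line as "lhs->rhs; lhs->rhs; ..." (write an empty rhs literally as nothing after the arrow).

  | cccbcaca => cccbcaa
  | ccbbabcba => ccbbbcba => ccbbbcb
  | bccbbacc => bccbbcc
  | abcbc

ac->a; ba->b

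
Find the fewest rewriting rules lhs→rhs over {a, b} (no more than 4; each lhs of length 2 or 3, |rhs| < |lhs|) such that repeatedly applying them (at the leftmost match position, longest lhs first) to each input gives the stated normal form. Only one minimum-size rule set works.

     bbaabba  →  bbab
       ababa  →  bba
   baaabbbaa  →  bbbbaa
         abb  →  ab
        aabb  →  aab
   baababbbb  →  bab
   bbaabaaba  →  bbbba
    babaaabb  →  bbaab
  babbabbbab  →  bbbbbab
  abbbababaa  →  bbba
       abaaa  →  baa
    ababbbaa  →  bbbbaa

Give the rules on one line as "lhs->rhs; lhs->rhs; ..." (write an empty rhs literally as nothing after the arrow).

  | bbaabba => bbaaba => bbab
  | ababa => bba
  | baaabbbaa => bbbbaa
  | abb => ab

aaa->; aba->b; abb->ab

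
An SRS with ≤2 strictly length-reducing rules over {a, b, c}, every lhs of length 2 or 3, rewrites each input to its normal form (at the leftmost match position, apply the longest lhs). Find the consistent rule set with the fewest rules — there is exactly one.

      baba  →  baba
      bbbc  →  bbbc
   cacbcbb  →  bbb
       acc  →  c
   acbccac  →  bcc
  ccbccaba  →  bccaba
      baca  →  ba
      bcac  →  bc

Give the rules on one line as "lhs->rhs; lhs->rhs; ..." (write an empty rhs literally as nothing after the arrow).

  | baba
  | bbbc
  | cacbcbb => cbcbb => bcbb => bbb
  | acc => c

ac->; cb->b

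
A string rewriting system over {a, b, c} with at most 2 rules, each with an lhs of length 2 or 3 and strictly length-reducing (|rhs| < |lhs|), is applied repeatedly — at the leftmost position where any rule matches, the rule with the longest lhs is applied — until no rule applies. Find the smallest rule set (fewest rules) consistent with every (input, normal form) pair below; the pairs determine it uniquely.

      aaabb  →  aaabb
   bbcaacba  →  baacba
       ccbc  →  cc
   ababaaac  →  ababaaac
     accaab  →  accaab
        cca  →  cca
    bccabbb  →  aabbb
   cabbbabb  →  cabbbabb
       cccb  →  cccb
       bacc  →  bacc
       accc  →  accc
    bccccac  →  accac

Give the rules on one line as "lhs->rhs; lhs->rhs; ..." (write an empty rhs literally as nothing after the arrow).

bc->; bcc->a

  | aaabb
  | bbcaacba => baacba
  | ccbc => cc
  | ababaaac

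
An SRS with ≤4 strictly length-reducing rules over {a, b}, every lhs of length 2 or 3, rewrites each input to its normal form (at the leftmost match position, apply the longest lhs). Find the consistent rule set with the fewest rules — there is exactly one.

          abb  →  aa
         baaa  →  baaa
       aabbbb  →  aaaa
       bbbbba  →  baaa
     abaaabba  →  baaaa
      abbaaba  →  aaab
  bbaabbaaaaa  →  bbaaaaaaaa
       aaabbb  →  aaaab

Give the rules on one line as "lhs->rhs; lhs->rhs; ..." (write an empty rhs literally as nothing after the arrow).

aba->b; abb->aa; bbb->ba

  | abb => aa
  | baaa
  | aabbbb => aaabb => aaaa
  | bbbbba => babba => baaa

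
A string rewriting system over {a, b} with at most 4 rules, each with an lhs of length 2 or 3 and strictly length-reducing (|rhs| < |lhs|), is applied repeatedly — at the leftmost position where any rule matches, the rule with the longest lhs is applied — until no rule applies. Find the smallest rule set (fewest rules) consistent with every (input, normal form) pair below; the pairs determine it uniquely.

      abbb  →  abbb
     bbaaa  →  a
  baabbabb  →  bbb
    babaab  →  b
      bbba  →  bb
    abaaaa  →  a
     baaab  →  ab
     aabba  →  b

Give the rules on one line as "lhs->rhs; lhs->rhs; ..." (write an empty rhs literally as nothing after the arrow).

  | abbb
  | bbaaa => baaa => aaa => a
  | baabbabb => aabbabb => bbabb => bbb
  | babaab => baab => aab => b

aa->; ba->; baa->aa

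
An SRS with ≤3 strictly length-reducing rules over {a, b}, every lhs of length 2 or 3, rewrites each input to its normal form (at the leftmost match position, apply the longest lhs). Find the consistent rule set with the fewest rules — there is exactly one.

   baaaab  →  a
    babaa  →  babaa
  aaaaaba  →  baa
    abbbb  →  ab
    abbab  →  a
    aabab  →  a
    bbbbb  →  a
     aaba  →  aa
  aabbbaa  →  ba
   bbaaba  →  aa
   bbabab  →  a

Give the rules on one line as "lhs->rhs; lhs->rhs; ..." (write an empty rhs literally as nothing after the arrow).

  | baaaab => bbab => aab => a
  | babaa
  | aaaaaba => baaba => baa
  | abbbb => aabb => ab

aaa->b; aab->a; bb->a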